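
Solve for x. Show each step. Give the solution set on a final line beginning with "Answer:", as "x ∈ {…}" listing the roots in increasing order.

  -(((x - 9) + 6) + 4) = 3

Step 1. [-(((x - 9) + 6) + 4) = 3] LHS negated; negate both sides. So neg: ((x - 9) + 6) + 4 = -3.
Step 2. [((x - 9) + 6) + 4 = -3] subtract 4: x sits inside (… + 4), so sub: (x - 9) + 6 = -7.
Step 3. [(x - 9) + 6 = -7] subtract 6: x sits inside (… + 6), so sub: x - 9 = -13.
Step 4. [x - 9 = -13] 9 comes off first (add 9), so sub: x = -4.

Answer: x ∈ {-4}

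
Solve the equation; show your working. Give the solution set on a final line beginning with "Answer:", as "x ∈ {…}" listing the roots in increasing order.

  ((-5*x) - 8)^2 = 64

Step 1. [((-5*x) - 8)^2 = 64] LHS squared, RHS 64 ≥ 0: apply √ (±). So sqrt: (-5*x) - 8 = 8 or -8.
Step 2. [(-5*x) - 8 = 8 or -8] the outer -8 inverts by adding 8, so sub: -5*x = 16 or 0.
Step 3. [-5*x = 16 or 0] leading coefficient -5: divide by -5. So div: x = -16/5 or 0.

Answer: x ∈ {-16/5, 0}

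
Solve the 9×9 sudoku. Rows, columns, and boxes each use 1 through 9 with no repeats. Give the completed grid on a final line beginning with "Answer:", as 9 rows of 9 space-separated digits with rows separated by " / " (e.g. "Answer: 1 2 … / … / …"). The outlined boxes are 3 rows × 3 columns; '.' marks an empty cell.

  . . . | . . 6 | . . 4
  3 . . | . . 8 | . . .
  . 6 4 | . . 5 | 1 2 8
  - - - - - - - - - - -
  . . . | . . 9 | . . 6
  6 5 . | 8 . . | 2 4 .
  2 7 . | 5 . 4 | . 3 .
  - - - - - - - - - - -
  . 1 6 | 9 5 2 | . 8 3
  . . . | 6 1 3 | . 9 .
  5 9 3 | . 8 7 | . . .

Step 1. [r2c2∈{2}] nothing but 2 survives at r2c2 ⇒ r2c2=2.
Step 2. [r5c5∈{3,7}] in row 5, 3 fits only at r5c5 ⇒ r5c5=3.
Step 3. [r5c9∈{1,7,9}] across row 5, 7 lands solely at r5c9, so r5c9=7.
Step 4. [r1c2∈{8}] r1c2 has the single candidate 8, so r1c2=8.
Step 5. [r8c2∈{4}] r8c2's peers cover all but 4 ⇒ r8c2=4.
Step 6. [r7c1∈{7}] r7c1 has the single candidate 7 ⇒ r7c1=7.
Step 7. [r5c3∈{1,9}] r5c3 is the only open cell in row 5 admitting 9. So r5c3=9.
Step 8. [r1c7∈{3,5,7,9}] r1c7 is the only open cell in col 7 admitting 3. So r1c7=3.
Step 9. [r2c5∈{4,7,9}] in col 5, 4 fits only at r2c5 ⇒ r2c5=4.
Step 10. [r3c1∈{9}] r3c1 is down to just 9, so r3c1=9.
Step 11. [r3c5∈{7}] r3c5 is down to just 7, so r3c5=7.
Step 12. [r1c1∈{1}] r1c1's peers cover all but 1. So r1c1=1.
Step 13. [r4c4∈{1,2,7}] 7 has one home in row 4: r4c4 ⇒ r4c4=7.
Step 14. [r8c3∈{2,8}] in col 3, 2 fits only at r8c3, so r8c3=2.
Step 15. [r8c9∈{5}] only 5 remains possible at r8c9. So r8c9=5.
Step 16. [r2c9∈{9}] r2c9 has the single candidate 9. So r2c9=9.
Step 17. [r6c9∈{1}] nothing but 1 survives at r6c9. So r6c9=1.
Step 18. [r6c3∈{8}] only 8 remains possible at r6c3, so r6c3=8.
Step 19. [r4c8∈{5}] nothing but 5 survives at r4c8. So r4c8=5.
Step 20. [r1c8∈{7}] nothing but 7 survives at r1c8 ⇒ r1c8=7.
Step 21. [r2c7∈{5,6}] col 7 places 5 nowhere but r2c7, so r2c7=5.
Step 22. [r9c7∈{4,6}] across col 7, 6 lands solely at r9c7 ⇒ r9c7=6.
Step 23. [r1c4∈{2}] r1c4 is down to just 2, so r1c4=2.
Step 24. [r4c1∈{4}] r4c1 is down to just 4. So r4c1=4.
Step 25. [r6c7∈{9}] only 9 remains possible at r6c7. So r6c7=9.
Step 26. [r9c4∈{4}] only 4 remains possible at r9c4. So r9c4=4.
Step 27. [r4c2∈{3}] r4c2 is down to just 3 ⇒ r4c2=3.
Step 28. [r9c8∈{1}] r9c8's peers cover all but 1 ⇒ r9c8=1.
Step 29. [r4c3∈{1}] r4c3 is down to just 1, so r4c3=1.
Step 30. [r7c7∈{4}] nothing but 4 survives at r7c7, so r7c7=4.
Step 31. [r3c4∈{3}] r3c4 is down to just 3 ⇒ r3c4=3.
Step 32. [r1c5∈{9}] nothing but 9 survives at r1c5 ⇒ r1c5=9.
Step 33. [r2c4∈{1}] r2c4 has the single candidate 1. So r2c4=1.
Step 34. [r2c8∈{6}] r2c8 is down to just 6 ⇒ r2c8=6.
Step 35. [r2c3∈{7}] only 7 remains possible at r2c3, so r2c3=7.
Step 36. [r1c3∈{5}] nothing but 5 survives at r1c3 ⇒ r1c3=5.
Step 37. [r9c9∈{2}] r9c9 has the single candidate 2 ⇒ r9c9=2.
Step 38. [r6c5∈{6}] r6c5's peers cover all but 6. So r6c5=6.
Step 39. [r4c7∈{8}] r4c7 is down to just 8 ⇒ r4c7=8.
Step 40. [r8c1∈{8}] only 8 remains possible at r8c1, so r8c1=8.
Step 41. [r8c7∈{7}] nothing but 7 survives at r8c7, so r8c7=7.
Step 42. [r4c5∈{2}] nothing but 2 survives at r4c5. So r4c5=2.
Step 43. [r5c6∈{1}] r5c6's peers cover all but 1, so r5c6=1.

Answer: 1 8 5 2 9 6 3 7 4 / 3 2 7 1 4 8 5 6 9 / 9 6 4 3 7 5 1 2 8 / 4 3 1 7 2 9 8 5 6 / 6 5 9 8 3 1 2 4 7 / 2 7 8 5 6 4 9 3 1 / 7 1 6 9 5 2 4 8 3 / 8 4 2 6 1 3 7 9 5 / 5 9 3 4 8 7 6 1 2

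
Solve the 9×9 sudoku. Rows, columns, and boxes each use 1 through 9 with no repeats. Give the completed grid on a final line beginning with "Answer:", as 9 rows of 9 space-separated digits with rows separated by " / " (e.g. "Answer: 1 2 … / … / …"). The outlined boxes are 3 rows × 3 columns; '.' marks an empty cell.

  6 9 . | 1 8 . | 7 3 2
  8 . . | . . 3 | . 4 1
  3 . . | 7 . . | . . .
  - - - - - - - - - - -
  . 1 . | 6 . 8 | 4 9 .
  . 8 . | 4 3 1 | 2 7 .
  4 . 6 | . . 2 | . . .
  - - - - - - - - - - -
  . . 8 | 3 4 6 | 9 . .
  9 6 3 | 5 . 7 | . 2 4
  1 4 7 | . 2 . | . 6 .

Step 1. [r5c1∈{5}] only 5 remains possible at r5c1 ⇒ r5c1=5.
Step 2. [r7c2∈{2,5}] across box 7, 5 lands solely at r7c2. So r7c2=5.
Step 3. [r8c7∈{1,8}] across row 8, 8 lands solely at r8c7, so r8c7=8.
Step 4. [r3c9∈{5,6,8,9}] in col 9, 9 fits only at r3c9 ⇒ r3c9=9.
Step 5. [r4c9∈{3,5}] row 4 places 3 nowhere but r4c9. So r4c9=3.
Step 6. [r4c5∈{5,7}] across row 4, 5 lands solely at r4c5. So r4c5=5.
Step 7. [r4c3∈{2}] r4c3 has the single candidate 2. So r4c3=2.
Step 8. [r2c3∈{5}] r2c3 has the single candidate 5 ⇒ r2c3=5.
Step 9. [r6c4∈{9}] r6c4 has the single candidate 9, so r6c4=9.
Step 10. [r3c8∈{5,8}] 8 has one home in row 3: r3c8 ⇒ r3c8=8.
Step 11. [r3c7∈{5,6}] in box 3, 5 fits only at r3c7, so r3c7=5.
Step 12. [r6c8∈{1,5}] 5 has one home in col 8: r6c8, so r6c8=5.
Step 13. [r1c3∈{4}] only 4 remains possible at r1c3, so r1c3=4.
Step 14. [r2c2∈{2,7}] across row 2, 7 lands solely at r2c2 ⇒ r2c2=7.
Step 15. [r2c5∈{6,9}] 9 has one home in row 2: r2c5 ⇒ r2c5=9.
Step 16. [r6c9∈{8}] only 8 remains possible at r6c9. So r6c9=8.
Step 17. [r3c6∈{4}] r3c6 has the single candidate 4, so r3c6=4.
Step 18. [r7c9∈{7}] r7c9 has the single candidate 7, so r7c9=7.
Step 19. [r9c7∈{3}] r9c7 is down to just 3 ⇒ r9c7=3.
Step 20. [r9c6∈{9}] r9c6 is down to just 9. So r9c6=9.
Step 21. [r1c6∈{5}] only 5 remains possible at r1c6, so r1c6=5.
Step 22. [r7c1∈{2}] r7c1 is down to just 2 ⇒ r7c1=2.
Step 23. [r6c5∈{7}] r6c5 is down to just 7, so r6c5=7.
Step 24. [r2c4∈{2}] only 2 remains possible at r2c4 ⇒ r2c4=2.
Step 25. [r6c7∈{1}] r6c7 is down to just 1, so r6c7=1.
Step 26. [r6c2∈{3}] only 3 remains possible at r6c2 ⇒ r6c2=3.
Step 27. [r3c2∈{2}] only 2 remains possible at r3c2, so r3c2=2.
Step 28. [r9c4∈{8}] r9c4 has the single candidate 8 ⇒ r9c4=8.
Step 29. [r2c7∈{6}] nothing but 6 survives at r2c7 ⇒ r2c7=6.
Step 30. [r3c5∈{6}] only 6 remains possible at r3c5, so r3c5=6.
Step 31. [r9c9∈{5}] r9c9 is down to just 5. So r9c9=5.
Step 32. [r8c5∈{1}] nothing but 1 survives at r8c5, so r8c5=1.
Step 33. [r7c8∈{1}] r7c8 has the single candidate 1, so r7c8=1.
Step 34. [r5c9∈{6}] r5c9 has the single candidate 6. So r5c9=6.
Step 35. [r4c1∈{7}] only 7 remains possible at r4c1, so r4c1=7.
Step 36. [r3c3∈{1}] r3c3's peers cover all but 1 ⇒ r3c3=1.
Step 37. [r5c3∈{9}] r5c3's peers cover all but 9, so r5c3=9.

Answer: 6 9 4 1 8 5 7 3 2 / 8 7 5 2 9 3 6 4 1 / 3 2 1 7 6 4 5 8 9 / 7 1 2 6 5 8 4 9 3 / 5 8 9 4 3 1 2 7 6 / 4 3 6 9 7 2 1 5 8 / 2 5 8 3 4 6 9 1 7 / 9 6 3 5 1 7 8 2 4 / 1 4 7 8 2 9 3 6 5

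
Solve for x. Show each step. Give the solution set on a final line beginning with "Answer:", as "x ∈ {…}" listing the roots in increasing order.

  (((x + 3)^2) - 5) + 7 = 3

Step 1. [(((x + 3)^2) - 5) + 7 = 3] peel the +7: subtract 7 from each side. So sub: ((x + 3)^2) - 5 = -4.
Step 2. [((x + 3)^2) - 5 = -4] peel the -5: add 5 from each side ⇒ sub: (x + 3)^2 = 1.
Step 3. [(x + 3)^2 = 1] 1 ≥ 0, LHS is (·)² — take ±√ ⇒ sqrt: x + 3 = 1 or -1.
Step 4. [x + 3 = 1 or -1] subtract 3: x sits inside (… + 3) ⇒ sub: x = -2 or -4.

Answer: x ∈ {-4, -2}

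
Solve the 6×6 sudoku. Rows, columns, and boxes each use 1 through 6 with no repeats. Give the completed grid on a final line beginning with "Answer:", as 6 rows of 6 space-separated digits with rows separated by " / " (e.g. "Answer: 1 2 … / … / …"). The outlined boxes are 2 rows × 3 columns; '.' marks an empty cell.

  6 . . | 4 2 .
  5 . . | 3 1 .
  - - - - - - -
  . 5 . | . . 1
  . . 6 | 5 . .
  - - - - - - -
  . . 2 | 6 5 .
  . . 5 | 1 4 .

Step 1. [r6c1∈{3}] r6c1 is down to just 3 ⇒ r6c1=3.
Step 2. [r4c6∈{2,3,4}] 4 has one home in col 6: r4c6. So r4c6=4.
Step 3. [r2c3∈{4}] r2c3's peers cover all but 4 ⇒ r2c3=4.
Step 4. [r3c3∈{3}] only 3 remains possible at r3c3 ⇒ r3c3=3.
Step 5. [r3c1∈{2,4}] in row 3, 4 fits only at r3c1 ⇒ r3c1=4.
Step 6. [r5c1∈{1}] r5c1 has the single candidate 1 ⇒ r5c1=1.
Step 7. [r4c2∈{1,2}] row 4 places 1 nowhere but r4c2, so r4c2=1.
Step 8. [r6c2∈{6}] r6c2 has the single candidate 6, so r6c2=6.
Step 9. [r4c5∈{3}] nothing but 3 survives at r4c5. So r4c5=3.
Step 10. [r1c2∈{3}] r1c2's peers cover all but 3. So r1c2=3.
Step 11. [r4c1∈{2}] r4c1's peers cover all but 2 ⇒ r4c1=2.
Step 12. [r3c5∈{6}] only 6 remains possible at r3c5, so r3c5=6.
Step 13. [r2c2∈{2}] r2c2 has the single candidate 2 ⇒ r2c2=2.
Step 14. [r5c2∈{4}] only 4 remains possible at r5c2. So r5c2=4.
Step 15. [r3c4∈{2}] r3c4's peers cover all but 2 ⇒ r3c4=2.
Step 16. [r1c3∈{1}] r1c3 has the single candidate 1. So r1c3=1.
Step 17. [r6c6∈{2}] nothing but 2 survives at r6c6. So r6c6=2.
Step 18. [r2c6∈{6}] r2c6 is down to just 6, so r2c6=6.
Step 19. [r5c6∈{3}] r5c6 is down to just 3. So r5c6=3.
Step 20. [r1c6∈{5}] r1c6 is down to just 5, so r1c6=5.

Answer: 6 3 1 4 2 5 / 5 2 4 3 1 6 / 4 5 3 2 6 1 / 2 1 6 5 3 4 / 1 4 2 6 5 3 / 3 6 5 1 4 2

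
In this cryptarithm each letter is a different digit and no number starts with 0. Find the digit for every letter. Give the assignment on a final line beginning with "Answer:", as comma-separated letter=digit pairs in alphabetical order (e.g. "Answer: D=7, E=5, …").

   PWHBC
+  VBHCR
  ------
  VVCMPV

Step 1. [col 1: C + R ≡ V (mod 10)] several values work for R in column 1 (C + R ≡ V (mod 10), carry-in 0); try R=8 ⇒ R=8.
Step 2. [col 1: C + R ≡ V (mod 10)] no forcing yet in column 1 (carry-in 0); V=1 is free and consistent — try it, so V=1.
Step 3. [col 1: C + R ≡ V (mod 10)] column 1 reads C+R+carry(0)=V with R=8, V=1; with digits 1,8 already taken and all letters distinct, the only value for C is 3. So C=3.
Step 4. [col 2: B + C ≡ P (mod 10)] column 2 (B + C ≡ P (mod 10), carry-in 1) doesn't pin B yet; pick B=5 and continue, so B=5.
Step 5. [col 2: B + C ≡ P (mod 10)] column 2: given B=5, C=3, carry-in 1, and digits 1,3,5,8 already taken and all letters distinct, B+C≡P (mod 10) forces P=9. So P=9.
Step 6. [col 3: H + H ≡ M (mod 10)] column 3 (H + H ≡ M (mod 10), carry-in 0) doesn't pin M yet; pick M=2 and continue ⇒ M=2.
Step 7. [col 3: H + H ≡ M (mod 10)] column 3 reads H+H+carry(0)=M with M=2; with digits 1,2,3,5,8,9 already taken and all letters distinct, the only value for H is 6 ⇒ H=6.
Step 8. [col 4: W + B ≡ C (mod 10)] from column 4 (B=5, C=3, carry-in 1, digits 1,2,3,5,6,8,9 already taken and all letters distinct): W must equal 7. So W=7.

Answer: B=5, C=3, H=6, M=2, P=9, R=8, V=1, W=7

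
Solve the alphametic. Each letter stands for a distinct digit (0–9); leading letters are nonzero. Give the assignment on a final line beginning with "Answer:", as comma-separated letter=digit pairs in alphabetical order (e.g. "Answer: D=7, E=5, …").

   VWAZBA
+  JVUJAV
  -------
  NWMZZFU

Step 1. [col 1: A + V ≡ U (mod 10)] column 1 (A + V ≡ U (mod 10), carry-in 0) doesn't pin V yet; pick V=3 and continue ⇒ V=3.
Step 2. [col 1: A + V ≡ U (mod 10)] U=0 is one option consistent with column 1 (A + V ≡ U (mod 10), carry-in 0) — take it, so U=0.
Step 3. [N] adding two 6-digit numbers gives at most 6+1 digits, and here it does — N is that final carry and must be 1 ⇒ N=1.
Step 4. [col 1: A + V ≡ U (mod 10)] column 1: given V=3, U=0, carry-in 0, and digits 0,1,3 already taken and all letters distinct, A+V≡U (mod 10) forces A=7 ⇒ A=7.
Step 5. [col 2: B + A ≡ F (mod 10)] column 2 (B + A ≡ F (mod 10), carry-in 1) doesn't pin F yet; pick F=4 and continue ⇒ F=4.
Step 6. [col 2: B + A ≡ F (mod 10)] column 2 reads B+A+carry(1)=F with A=7, F=4; with digits 0,1,3,4,7 already taken and all letters distinct, the only value for B is 6. So B=6.
Step 7. [col 3: Z + J ≡ Z (mod 10)] in column 3 we have Z+J≡Z with carry-in 1; given nothing yet and digits 0,1,3,4,6,7 already taken and all letters distinct, that pins J to 9, so J=9.
Step 8. [col 3: Z + J ≡ Z (mod 10)] several values work for Z in column 3 (Z + J ≡ Z (mod 10), carry-in 1); try Z=8 ⇒ Z=8.
Step 9. [col 5: W + V ≡ M (mod 10)] from column 5 (V=3, carry-in 0, digits 0,1,3,4,6,7,8,9 already taken and all letters distinct): M must equal 5, so M=5.
Step 10. [col 5: W + V ≡ M (mod 10)] in column 5 we have W+V≡M with carry-in 0; given V=3, M=5 and digits 0,1,3,4,5,6,7,8,9 already taken and all letters distinct, that pins W to 2, so W=2.

Answer: A=7, B=6, F=4, J=9, M=5, N=1, U=0, V=3, W=2, Z=8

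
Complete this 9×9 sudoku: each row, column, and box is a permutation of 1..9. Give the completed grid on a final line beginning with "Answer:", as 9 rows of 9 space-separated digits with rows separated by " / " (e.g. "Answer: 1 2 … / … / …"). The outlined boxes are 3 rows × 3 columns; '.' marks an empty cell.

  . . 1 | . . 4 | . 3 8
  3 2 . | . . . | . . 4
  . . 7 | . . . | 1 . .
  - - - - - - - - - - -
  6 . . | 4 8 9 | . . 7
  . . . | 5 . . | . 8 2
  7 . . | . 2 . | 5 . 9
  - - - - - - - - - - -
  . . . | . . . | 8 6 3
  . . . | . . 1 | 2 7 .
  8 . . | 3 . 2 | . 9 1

Step 1. [r3c9∈{5,6}] r3c9 is the only open cell in col 9 admitting 6, so r3c9=6.
Step 2. [r7c1∈{1,2,4,5,9}] col 1 places 2 nowhere but r7c1, so r7c1=2.
Step 3. [r7c2∈{1,4,5,7,9}] 1 has one home in row 7: r7c2 ⇒ r7c2=1.
Step 4. [r2c8∈{5}] r2c8's peers cover all but 5, so r2c8=5.
Step 5. [r6c8∈{1,4}] 4 has one home in col 8: r6c8, so r6c8=4.
Step 6. [r8c4∈{6,8,9}] across row 8, 8 lands solely at r8c4. So r8c4=8.
Step 7. [r1c4∈{2,6,7,9}] r1c4 is the only open cell in row 1 admitting 2, so r1c4=2.
Step 8. [r3c4∈{9}] only 9 remains possible at r3c4. So r3c4=9.
Step 9. [r7c4∈{7}] nothing but 7 survives at r7c4. So r7c4=7.
Step 10. [r7c6∈{5}] r7c6 has the single candidate 5 ⇒ r7c6=5.
Step 11. [r8c9∈{5}] r8c9 has the single candidate 5 ⇒ r8c9=5.
Step 12. [r9c7∈{4}] r9c7 is down to just 4 ⇒ r9c7=4.
Step 13. [r9c5∈{6}] r9c5's peers cover all but 6. So r9c5=6.
Step 14. [r1c2∈{5,6,9}] 6 has one home in row 1: r1c2 ⇒ r1c2=6.
Step 15. [r8c3∈{3,4,6,9}] in row 8, 6 fits only at r8c3. So r8c3=6.
Step 16. [r8c2∈{3,4,9}] r8c2 is the only open cell in row 8 admitting 3 ⇒ r8c2=3.
Step 17. [r5c2∈{4,9}] 9 has one home in col 2: r5c2 ⇒ r5c2=9.
Step 18. [r4c2∈{5}] r4c2 is down to just 5, so r4c2=5.
Step 19. [r6c4∈{1,6}] 1 has one home in row 6: r6c4 ⇒ r6c4=1.
Step 20. [r6c6∈{3,6}] r6c6 is the only open cell in row 6 admitting 6 ⇒ r6c6=6.
Step 21. [r6c3∈{3,8}] 3 has one home in row 6: r6c3 ⇒ r6c3=3.
Step 22. [r2c3∈{8,9}] col 3 places 8 nowhere but r2c3. So r2c3=8.
Step 23. [r2c6∈{7}] r2c6 has the single candidate 7 ⇒ r2c6=7.
Step 24. [r5c6∈{3}] r5c6 has the single candidate 3, so r5c6=3.
Step 25. [r7c3∈{4,9}] r7c3 is the only open cell in col 3 admitting 9. So r7c3=9.
Step 26. [r8c1∈{4}] r8c1's peers cover all but 4, so r8c1=4.
Step 27. [r1c5∈{5}] r1c5 has the single candidate 5. So r1c5=5.
Step 28. [r1c1∈{9}] r1c1 is down to just 9, so r1c1=9.
Step 29. [r5c1∈{1}] r5c1's peers cover all but 1. So r5c1=1.
Step 30. [r2c5∈{1}] r2c5 has the single candidate 1. So r2c5=1.
Step 31. [r3c2∈{4}] r3c2 has the single candidate 4, so r3c2=4.
Step 32. [r5c3∈{4}] r5c3's peers cover all but 4, so r5c3=4.
Step 33. [r1c7∈{7}] r1c7 is down to just 7 ⇒ r1c7=7.
Step 34. [r5c5∈{7}] r5c5 is down to just 7, so r5c5=7.
Step 35. [r2c4∈{6}] only 6 remains possible at r2c4, so r2c4=6.
Step 36. [r9c2∈{7}] r9c2 has the single candidate 7. So r9c2=7.
Step 37. [r4c7∈{3}] r4c7 is down to just 3. So r4c7=3.
Step 38. [r4c8∈{1}] only 1 remains possible at r4c8 ⇒ r4c8=1.
Step 39. [r9c3∈{5}] r9c3 has the single candidate 5, so r9c3=5.
Step 40. [r7c5∈{4}] r7c5's peers cover all but 4 ⇒ r7c5=4.
Step 41. [r6c2∈{8}] nothing but 8 survives at r6c2, so r6c2=8.
Step 42. [r8c5∈{9}] r8c5's peers cover all but 9. So r8c5=9.
Step 43. [r2c7∈{9}] r2c7's peers cover all but 9. So r2c7=9.
Step 44. [r3c6∈{8}] r3c6's peers cover all but 8. So r3c6=8.
Step 45. [r4c3∈{2}] r4c3 is down to just 2. So r4c3=2.
Step 46. [r3c1∈{5}] only 5 remains possible at r3c1, so r3c1=5.
Step 47. [r3c8∈{2}] r3c8's peers cover all but 2 ⇒ r3c8=2.
Step 48. [r5c7∈{6}] r5c7 is down to just 6. So r5c7=6.
Step 49. [r3c5∈{3}] r3c5 is down to just 3. So r3c5=3.

Answer: 9 6 1 2 5 4 7 3 8 / 3 2 8 6 1 7 9 5 4 / 5 4 7 9 3 8 1 2 6 / 6 5 2 4 8 9 3 1 7 / 1 9 4 5 7 3 6 8 2 / 7 8 3 1 2 6 5 4 9 / 2 1 9 7 4 5 8 6 3 / 4 3 6 8 9 1 2 7 5 / 8 7 5 3 6 2 4 9 1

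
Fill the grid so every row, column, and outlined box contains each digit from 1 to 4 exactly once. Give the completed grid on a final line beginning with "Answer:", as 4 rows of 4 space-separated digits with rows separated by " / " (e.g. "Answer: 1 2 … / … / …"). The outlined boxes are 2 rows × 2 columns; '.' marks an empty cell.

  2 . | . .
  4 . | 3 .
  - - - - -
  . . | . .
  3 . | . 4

Step 1. [r3c1∈{1}] r3c1's peers cover all but 1, so r3c1=1.
Step 2. [r3c3∈{2}] nothing but 2 survives at r3c3, so r3c3=2.
Step 3. [r1c4∈{1}] nothing but 1 survives at r1c4. So r1c4=1.
Step 4. [r1c2∈{3}] only 3 remains possible at r1c2 ⇒ r1c2=3.
Step 5. [r2c4∈{2}] r2c4 has the single candidate 2. So r2c4=2.
Step 6. [r3c2∈{4}] r3c2's peers cover all but 4, so r3c2=4.
Step 7. [r1c3∈{4}] r1c3 has the single candidate 4, so r1c3=4.
Step 8. [r4c3∈{1}] nothing but 1 survives at r4c3, so r4c3=1.
Step 9. [r3c4∈{3}] r3c4 has the single candidate 3, so r3c4=3.
Step 10. [r4c2∈{2}] r4c2 has the single candidate 2, so r4c2=2.
Step 11. [r2c2∈{1}] only 1 remains possible at r2c2 ⇒ r2c2=1.

Answer: 2 3 4 1 / 4 1 3 2 / 1 4 2 3 / 3 2 1 4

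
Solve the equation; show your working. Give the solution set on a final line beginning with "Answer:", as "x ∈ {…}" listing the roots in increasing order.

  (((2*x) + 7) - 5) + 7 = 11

Step 1. [(((2*x) + 7) - 5) + 7 = 11] 7 comes off first (subtract 7). So sub: ((2*x) + 7) - 5 = 4.
Step 2. [((2*x) + 7) - 5 = 4] -5 is outermost — add 5 both sides. So sub: (2*x) + 7 = 9.
Step 3. [(2*x) + 7 = 9] peel the +7: subtract 7 from each side, so sub: 2*x = 2.
Step 4. [2*x = 2] 2·(inner) — divide through by 2 ⇒ div: x = 1.

Answer: x ∈ {1}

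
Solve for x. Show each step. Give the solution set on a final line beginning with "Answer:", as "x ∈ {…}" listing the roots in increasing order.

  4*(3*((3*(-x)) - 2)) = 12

Step 1. [4*(3*((3*(-x)) - 2)) = 12] 4·(inner) — divide through by 4 ⇒ div: 3*((3*(-x)) - 2) = 3.
Step 2. [3*((3*(-x)) - 2) = 3] 3 out front; divide by 3, so div: (3*(-x)) - 2 = 1.
Step 3. [(3*(-x)) - 2 = 1] add 2: x sits inside (… - 2), so sub: 3*(-x) = 3.
Step 4. [3*(-x) = 3] leading coefficient 3: divide by 3. So div: -x = 1.
Step 5. [-x = 1] flip signs both sides. So neg: x = -1.

Answer: x ∈ {-1}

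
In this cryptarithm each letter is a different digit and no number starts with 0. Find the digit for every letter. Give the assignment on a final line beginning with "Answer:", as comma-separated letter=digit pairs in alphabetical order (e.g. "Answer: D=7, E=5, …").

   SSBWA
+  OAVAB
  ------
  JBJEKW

Step 1. [J] the sum has 6 digits but both addends have 5; that extra leading digit J is the final carry, namely 1, so J=1.
Step 2. [col 1: A + B ≡ W (mod 10)] several values work for W in column 1 (A + B ≡ W (mod 10), carry-in 0); try W=0. So W=0.
Step 3. [col 1: A + B ≡ W (mod 10)] B=6 is one option consistent with column 1 (A + B ≡ W (mod 10), carry-in 0) — take it. So B=6.
Step 4. [col 1: A + B ≡ W (mod 10)] column 1: given B=6, W=0, carry-in 0, and digits 0,1,6 already taken and all letters distinct, A+B≡W (mod 10) forces A=4 ⇒ A=4.
Step 5. [col 2: W + A ≡ K (mod 10)] column 2: given W=0, A=4, carry-in 1, and digits 0,1,4,6 already taken and all letters distinct, W+A≡K (mod 10) forces K=5. So K=5.
Step 6. [col 3: B + V ≡ E (mod 10)] column 3 (B + V ≡ E (mod 10), carry-in 0) doesn't pin E yet; pick E=9 and continue, so E=9.
Step 7. [col 3: B + V ≡ E (mod 10)] from column 3 (B=6, E=9, carry-in 0, digits 0,1,4,5,6,9 already taken and all letters distinct): V must equal 3. So V=3.
Step 8. [col 4: S + A ≡ J (mod 10)] column 4 reads S+A+carry(0)=J with A=4, J=1; with digits 0,1,3,4,5,6,9 already taken and all letters distinct, the only value for S is 7. So S=7.
Step 9. [col 5: S + O ≡ B (mod 10)] from column 5 (S=7, B=6, carry-in 1, digits 0,1,3,4,5,6,7,9 already taken and all letters distinct): O must equal 8. So O=8.

Answer: A=4, B=6, E=9, J=1, K=5, O=8, S=7, V=3, W=0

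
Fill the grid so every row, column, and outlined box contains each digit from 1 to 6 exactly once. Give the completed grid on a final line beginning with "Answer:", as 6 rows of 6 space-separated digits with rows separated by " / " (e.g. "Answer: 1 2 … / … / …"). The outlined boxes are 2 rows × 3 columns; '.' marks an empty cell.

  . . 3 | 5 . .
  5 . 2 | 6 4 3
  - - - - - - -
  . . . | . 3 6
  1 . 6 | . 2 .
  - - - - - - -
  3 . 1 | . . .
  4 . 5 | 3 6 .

Step 1. [r4c4∈{4}] only 4 remains possible at r4c4, so r4c4=4.
Step 2. [r6c2∈{2}] r6c2 has the single candidate 2, so r6c2=2.
Step 3. [r1c2∈{1,4,6}] across row 1, 4 lands solely at r1c2, so r1c2=4.
Step 4. [r4c6∈{5}] r4c6 has the single candidate 5, so r4c6=5.
Step 5. [r1c6∈{1,2}] 2 has one home in row 1: r1c6, so r1c6=2.
Step 6. [r5c5∈{5}] only 5 remains possible at r5c5. So r5c5=5.
Step 7. [r3c2∈{5}] nothing but 5 survives at r3c2 ⇒ r3c2=5.
Step 8. [r5c2∈{6}] nothing but 6 survives at r5c2. So r5c2=6.
Step 9. [r5c6∈{4}] only 4 remains possible at r5c6, so r5c6=4.
Step 10. [r1c1∈{6}] nothing but 6 survives at r1c1, so r1c1=6.
Step 11. [r2c2∈{1}] nothing but 1 survives at r2c2 ⇒ r2c2=1.
Step 12. [r4c2∈{3}] r4c2's peers cover all but 3. So r4c2=3.
Step 13. [r3c1∈{2}] r3c1 has the single candidate 2, so r3c1=2.
Step 14. [r5c4∈{2}] only 2 remains possible at r5c4. So r5c4=2.
Step 15. [r3c3∈{4}] nothing but 4 survives at r3c3. So r3c3=4.
Step 16. [r3c4∈{1}] nothing but 1 survives at r3c4. So r3c4=1.
Step 17. [r6c6∈{1}] nothing but 1 survives at r6c6. So r6c6=1.
Step 18. [r1c5∈{1}] nothing but 1 survives at r1c5 ⇒ r1c5=1.

Answer: 6 4 3 5 1 2 / 5 1 2 6 4 3 / 2 5 4 1 3 6 / 1 3 6 4 2 5 / 3 6 1 2 5 4 / 4 2 5 3 6 1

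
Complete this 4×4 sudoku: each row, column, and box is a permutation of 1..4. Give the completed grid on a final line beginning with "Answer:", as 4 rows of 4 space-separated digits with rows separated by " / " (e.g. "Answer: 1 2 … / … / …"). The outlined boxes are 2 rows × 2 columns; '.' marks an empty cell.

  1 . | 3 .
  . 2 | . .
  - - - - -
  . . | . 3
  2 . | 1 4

Step 1. [r1c2∈{4}] nothing but 4 survives at r1c2, so r1c2=4.
Step 2. [r3c3∈{2}] r3c3 has the single candidate 2 ⇒ r3c3=2.
Step 3. [r2c4∈{1}] r2c4's peers cover all but 1, so r2c4=1.
Step 4. [r4c2∈{3}] r4c2 is down to just 3, so r4c2=3.
Step 5. [r2c3∈{4}] r2c3's peers cover all but 4, so r2c3=4.
Step 6. [r3c2∈{1}] r3c2 is down to just 1 ⇒ r3c2=1.
Step 7. [r2c1∈{3}] only 3 remains possible at r2c1, so r2c1=3.
Step 8. [r1c4∈{2}] nothing but 2 survives at r1c4 ⇒ r1c4=2.
Step 9. [r3c1∈{4}] nothing but 4 survives at r3c1, so r3c1=4.

Answer: 1 4 3 2 / 3 2 4 1 / 4 1 2 3 / 2 3 1 4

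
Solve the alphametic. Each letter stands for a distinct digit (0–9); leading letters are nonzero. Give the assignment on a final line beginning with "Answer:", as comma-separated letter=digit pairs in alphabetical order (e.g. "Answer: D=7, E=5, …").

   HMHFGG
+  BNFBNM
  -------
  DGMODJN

Step 1. [D] the sum has 7 digits but both addends have 6; that extra leading digit D is the final carry, namely 1, so D=1.
Step 2. [col 1: G + M ≡ N (mod 10)] column 1 (G + M ≡ N (mod 10), carry-in 0) doesn't pin G yet; pick G=6 and continue, so G=6.
Step 3. [col 1: G + M ≡ N (mod 10)] no forcing yet in column 1 (carry-in 0); M=3 is free and consistent — try it. So M=3.
Step 4. [col 1: G + M ≡ N (mod 10)] column 1: given G=6, M=3, carry-in 0, and digits 1,3,6 already taken and all letters distinct, G+M≡N (mod 10) forces N=9 ⇒ N=9.
Step 5. [col 2: G + N ≡ J (mod 10)] column 2 reads G+N+carry(0)=J with G=6, N=9; with digits 1,3,6,9 already taken and all letters distinct, the only value for J is 5, so J=5.
Step 6. [col 3: F + B ≡ D (mod 10)] F=2 is one option consistent with column 3 (F + B ≡ D (mod 10), carry-in 1) — take it. So F=2.
Step 7. [col 3: F + B ≡ D (mod 10)] from column 3 (F=2, D=1, carry-in 1, digits 1,2,3,5,6,9 already taken and all letters distinct): B must equal 8 ⇒ B=8.
Step 8. [col 4: H + F ≡ O (mod 10)] no forcing yet in column 4 (carry-in 1); O=0 is free and consistent — try it. So O=0.
Step 9. [col 4: H + F ≡ O (mod 10)] from column 4 (F=2, O=0, carry-in 1, digits 0,1,2,3,5,6,8,9 already taken and all letters distinct): H must equal 7. So H=7.

Answer: B=8, D=1, F=2, G=6, H=7, J=5, M=3, N=9, O=0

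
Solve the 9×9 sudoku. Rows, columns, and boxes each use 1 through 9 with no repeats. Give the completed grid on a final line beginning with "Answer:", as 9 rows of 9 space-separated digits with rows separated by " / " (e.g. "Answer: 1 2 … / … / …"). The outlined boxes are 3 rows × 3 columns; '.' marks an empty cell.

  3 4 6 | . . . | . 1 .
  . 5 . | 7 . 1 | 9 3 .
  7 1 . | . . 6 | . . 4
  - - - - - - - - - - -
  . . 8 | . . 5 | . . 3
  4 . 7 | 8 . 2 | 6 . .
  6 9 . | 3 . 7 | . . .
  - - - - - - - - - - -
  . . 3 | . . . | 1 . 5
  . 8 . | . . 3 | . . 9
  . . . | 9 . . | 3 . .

Step 1. [r2c3∈{2}] r2c3 has the single candidate 2, so r2c3=2.
Step 2. [r2c5∈{4,8}] in row 2, 4 fits only at r2c5 ⇒ r2c5=4.
Step 3. [r6c5∈{1}] nothing but 1 survives at r6c5 ⇒ r6c5=1.
Step 4. [r8c4∈{1,2,4,5,6}] in col 4, 1 fits only at r8c4, so r8c4=1.
Step 5. [r4c2∈{2}] nothing but 2 survives at r4c2, so r4c2=2.
Step 6. [r3c5∈{2,3,5,8,9}] row 3 places 3 nowhere but r3c5 ⇒ r3c5=3.
Step 7. [r4c4∈{4,6}] box 5 places 4 nowhere but r4c4, so r4c4=4.
Step 8. [r7c4∈{2,6}] in col 4, 6 fits only at r7c4. So r7c4=6.
Step 9. [r8c8∈{2,4,6,7}] across row 8, 6 lands solely at r8c8. So r8c8=6.
Step 10. [r5c8∈{5,9}] across row 5, 5 lands solely at r5c8. So r5c8=5.
Step 11. [r4c7∈{7}] r4c7 is down to just 7 ⇒ r4c7=7.
Step 12. [r8c5∈{2,5,7}] r8c5 is the only open cell in row 8 admitting 7, so r8c5=7.
Step 13. [r9c5∈{2,5,8}] box 8 places 5 nowhere but r9c5, so r9c5=5.
Step 14. [r7c5∈{2,8}] in box 8, 2 fits only at r7c5 ⇒ r7c5=2.
Step 15. [r1c5∈{8,9}] in col 5, 8 fits only at r1c5, so r1c5=8.
Step 16. [r7c2∈{7}] only 7 remains possible at r7c2, so r7c2=7.
Step 17. [r9c8∈{2,4,7,8}] r9c8 is the only open cell in col 8 admitting 7, so r9c8=7.
Step 18. [r8c1∈{2,5}] 5 has one home in col 1: r8c1 ⇒ r8c1=5.
Step 19. [r8c7∈{2,4}] 2 has one home in row 8: r8c7, so r8c7=2.
Step 20. [r9c9∈{8}] r9c9's peers cover all but 8 ⇒ r9c9=8.
Step 21. [r9c3∈{1,4}] in col 3, 1 fits only at r9c3, so r9c3=1.
Step 22. [r6c9∈{2}] only 2 remains possible at r6c9. So r6c9=2.
Step 23. [r1c7∈{5}] r1c7 is down to just 5. So r1c7=5.
Step 24. [r7c8∈{4}] r7c8 has the single candidate 4 ⇒ r7c8=4.
Step 25. [r6c8∈{8}] r6c8's peers cover all but 8, so r6c8=8.
Step 26. [r3c4∈{2,5}] in row 3, 5 fits only at r3c4, so r3c4=5.
Step 27. [r4c5∈{6,9}] row 4 places 6 nowhere but r4c5, so r4c5=6.
Step 28. [r6c7∈{4}] r6c7 is down to just 4. So r6c7=4.
Step 29. [r3c8∈{2}] nothing but 2 survives at r3c8, so r3c8=2.
Step 30. [r1c4∈{2}] nothing but 2 survives at r1c4. So r1c4=2.
Step 31. [r2c9∈{6}] r2c9's peers cover all but 6 ⇒ r2c9=6.
Step 32. [r4c1∈{1}] r4c1's peers cover all but 1, so r4c1=1.
Step 33. [r9c6∈{4}] r9c6 has the single candidate 4. So r9c6=4.
Step 34. [r4c8∈{9}] nothing but 9 survives at r4c8. So r4c8=9.
Step 35. [r9c1∈{2}] nothing but 2 survives at r9c1, so r9c1=2.
Step 36. [r1c9∈{7}] r1c9's peers cover all but 7, so r1c9=7.
Step 37. [r5c9∈{1}] nothing but 1 survives at r5c9. So r5c9=1.
Step 38. [r3c7∈{8}] r3c7 has the single candidate 8, so r3c7=8.
Step 39. [r7c1∈{9}] only 9 remains possible at r7c1 ⇒ r7c1=9.
Step 40. [r3c3∈{9}] r3c3 has the single candidate 9, so r3c3=9.
Step 41. [r1c6∈{9}] r1c6 is down to just 9 ⇒ r1c6=9.
Step 42. [r5c5∈{9}] nothing but 9 survives at r5c5 ⇒ r5c5=9.
Step 43. [r5c2∈{3}] only 3 remains possible at r5c2 ⇒ r5c2=3.
Step 44. [r8c3∈{4}] r8c3's peers cover all but 4, so r8c3=4.
Step 45. [r6c3∈{5}] r6c3 is down to just 5 ⇒ r6c3=5.
Step 46. [r7c6∈{8}] nothing but 8 survives at r7c6. So r7c6=8.
Step 47. [r2c1∈{8}] nothing but 8 survives at r2c1. So r2c1=8.
Step 48. [r9c2∈{6}] only 6 remains possible at r9c2, so r9c2=6.

Answer: 3 4 6 2 8 9 5 1 7 / 8 5 2 7 4 1 9 3 6 / 7 1 9 5 3 6 8 2 4 / 1 2 8 4 6 5 7 9 3 / 4 3 7 8 9 2 6 5 1 / 6 9 5 3 1 7 4 8 2 / 9 7 3 6 2 8 1 4 5 / 5 8 4 1 7 3 2 6 9 / 2 6 1 9 5 4 3 7 8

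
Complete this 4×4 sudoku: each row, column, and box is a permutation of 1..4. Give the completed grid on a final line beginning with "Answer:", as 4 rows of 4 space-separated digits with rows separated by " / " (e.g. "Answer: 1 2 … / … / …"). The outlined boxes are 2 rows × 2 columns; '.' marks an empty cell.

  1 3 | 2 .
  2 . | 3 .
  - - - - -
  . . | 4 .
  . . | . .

Step 1. [r4c3∈{1}] r4c3 is down to just 1. So r4c3=1.
Step 2. [r2c2∈{4}] r2c2's peers cover all but 4 ⇒ r2c2=4.
Step 3. [r3c1∈{3}] r3c1 is down to just 3. So r3c1=3.
Step 4. [r3c4∈{2}] only 2 remains possible at r3c4 ⇒ r3c4=2.
Step 5. [r2c4∈{1}] r2c4's peers cover all but 1 ⇒ r2c4=1.
Step 6. [r4c1∈{4}] r4c1 has the single candidate 4 ⇒ r4c1=4.
Step 7. [r3c2∈{1}] r3c2 is down to just 1 ⇒ r3c2=1.
Step 8. [r1c4∈{4}] r1c4's peers cover all but 4. So r1c4=4.
Step 9. [r4c2∈{2}] r4c2 has the single candidate 2 ⇒ r4c2=2.
Step 10. [r4c4∈{3}] only 3 remains possible at r4c4 ⇒ r4c4=3.

Answer: 1 3 2 4 / 2 4 3 1 / 3 1 4 2 / 4 2 1 3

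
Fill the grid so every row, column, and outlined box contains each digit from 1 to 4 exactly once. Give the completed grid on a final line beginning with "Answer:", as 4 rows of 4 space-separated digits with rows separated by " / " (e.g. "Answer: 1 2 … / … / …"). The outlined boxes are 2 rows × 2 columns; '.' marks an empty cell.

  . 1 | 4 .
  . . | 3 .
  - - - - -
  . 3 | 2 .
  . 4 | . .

Step 1. [r4c3∈{1}] r4c3's peers cover all but 1 ⇒ r4c3=1.
Step 2. [r2c2∈{2}] nothing but 2 survives at r2c2. So r2c2=2.
Step 3. [r2c1∈{4}] r2c1's peers cover all but 4 ⇒ r2c1=4.
Step 4. [r4c4∈{3}] r4c4 is down to just 3. So r4c4=3.
Step 5. [r2c4∈{1}] only 1 remains possible at r2c4, so r2c4=1.
Step 6. [r1c4∈{2}] r1c4 is down to just 2 ⇒ r1c4=2.
Step 7. [r1c1∈{3}] r1c1 has the single candidate 3 ⇒ r1c1=3.
Step 8. [r4c1∈{2}] only 2 remains possible at r4c1 ⇒ r4c1=2.
Step 9. [r3c4∈{4}] r3c4 has the single candidate 4 ⇒ r3c4=4.
Step 10. [r3c1∈{1}] nothing but 1 survives at r3c1 ⇒ r3c1=1.

Answer: 3 1 4 2 / 4 2 3 1 / 1 3 2 4 / 2 4 1 3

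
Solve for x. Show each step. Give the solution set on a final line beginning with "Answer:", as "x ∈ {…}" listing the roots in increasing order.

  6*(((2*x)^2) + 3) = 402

Step 1. [6*(((2*x)^2) + 3) = 402] 6·(inner) — divide through by 6. So div: ((2*x)^2) + 3 = 67.
Step 2. [((2*x)^2) + 3 = 67] peel the +3: subtract 3 from each side, so sub: (2*x)^2 = 64.
Step 3. [(2*x)^2 = 64] LHS squared, RHS 64 ≥ 0: apply √ (±), so sqrt: 2*x = 8 or -8.
Step 4. [2*x = 8 or -8] divide by the outer 2, so div: x = 4 or -4.

Answer: x ∈ {-4, 4}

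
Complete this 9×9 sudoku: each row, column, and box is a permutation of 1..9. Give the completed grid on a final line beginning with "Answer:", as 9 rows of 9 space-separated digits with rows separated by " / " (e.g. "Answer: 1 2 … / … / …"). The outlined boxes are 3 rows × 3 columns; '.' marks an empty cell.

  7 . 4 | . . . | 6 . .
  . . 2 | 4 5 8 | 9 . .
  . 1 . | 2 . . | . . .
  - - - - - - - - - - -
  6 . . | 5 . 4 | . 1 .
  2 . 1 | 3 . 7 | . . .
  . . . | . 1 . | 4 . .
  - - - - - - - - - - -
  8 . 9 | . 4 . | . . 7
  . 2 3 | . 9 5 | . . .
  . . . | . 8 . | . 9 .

Step 1. [r1c5∈{3}] r1c5's peers cover all but 3. So r1c5=3.
Step 2. [r6c4∈{6,8,9}] r6c4 is the only open cell in col 4 admitting 8. So r6c4=8.
Step 3. [r6c6∈{2,6,9}] across box 5, 9 lands solely at r6c6. So r6c6=9.
Step 4. [r2c1∈{3}] r2c1 is down to just 3 ⇒ r2c1=3.
Step 5. [r6c1∈{5}] r6c1 is down to just 5, so r6c1=5.
Step 6. [r6c3∈{7}] only 7 remains possible at r6c3 ⇒ r6c3=7.
Step 7. [r4c3∈{8}] nothing but 8 survives at r4c3. So r4c3=8.
Step 8. [r1c2∈{5,8,9}] col 2 places 8 nowhere but r1c2, so r1c2=8.
Step 9. [r3c3∈{5,6}] in box 1, 5 fits only at r3c3, so r3c3=5.
Step 10. [r9c3∈{6}] r9c3 has the single candidate 6. So r9c3=6.
Step 11. [r1c6∈{1}] r1c6's peers cover all but 1. So r1c6=1.
Step 12. [r5c5∈{6}] only 6 remains possible at r5c5. So r5c5=6.
Step 13. [r6c2∈{3}] r6c2 is down to just 3, so r6c2=3.
Step 14. [r9c2∈{4,5,7}] 7 has one home in col 2: r9c2, so r9c2=7.
Step 15. [r9c4∈{1}] nothing but 1 survives at r9c4. So r9c4=1.
Step 16. [r7c7∈{1,2,3,5}] across row 7, 1 lands solely at r7c7, so r7c7=1.
Step 17. [r8c7∈{8}] only 8 remains possible at r8c7. So r8c7=8.
Step 18. [r4c7∈{2,3,7}] row 4 places 7 nowhere but r4c7, so r4c7=7.
Step 19. [r9c7∈{2,3,5}] r9c7 is the only open cell in col 7 admitting 2. So r9c7=2.
Step 20. [r9c9∈{3,4,5}] r9c9 is the only open cell in row 9 admitting 5. So r9c9=5.
Step 21. [r1c9∈{2}] r1c9 has the single candidate 2, so r1c9=2.
Step 22. [r7c8∈{3,6}] in box 9, 3 fits only at r7c8. So r7c8=3.
Step 23. [r7c4∈{6}] only 6 remains possible at r7c4 ⇒ r7c4=6.
Step 24. [r4c2∈{9}] nothing but 9 survives at r4c2 ⇒ r4c2=9.
Step 25. [r6c9∈{6}] only 6 remains possible at r6c9, so r6c9=6.
Step 26. [r8c9∈{4}] only 4 remains possible at r8c9 ⇒ r8c9=4.
Step 27. [r3c8∈{4,7,8}] 4 has one home in row 3: r3c8. So r3c8=4.
Step 28. [r3c9∈{3,8}] in row 3, 8 fits only at r3c9. So r3c9=8.
Step 29. [r5c7∈{5}] r5c7 has the single candidate 5, so r5c7=5.
Step 30. [r2c2∈{6}] r2c2 has the single candidate 6. So r2c2=6.
Step 31. [r1c8∈{5}] nothing but 5 survives at r1c8 ⇒ r1c8=5.
Step 32. [r7c6∈{2}] r7c6's peers cover all but 2 ⇒ r7c6=2.
Step 33. [r2c9∈{1}] only 1 remains possible at r2c9. So r2c9=1.
Step 34. [r4c5∈{2}] r4c5's peers cover all but 2, so r4c5=2.
Step 35. [r3c5∈{7}] r3c5 has the single candidate 7. So r3c5=7.
Step 36. [r2c8∈{7}] r2c8's peers cover all but 7. So r2c8=7.
Step 37. [r1c4∈{9}] only 9 remains possible at r1c4, so r1c4=9.
Step 38. [r3c1∈{9}] nothing but 9 survives at r3c1, so r3c1=9.
Step 39. [r3c6∈{6}] r3c6 has the single candidate 6, so r3c6=6.
Step 40. [r3c7∈{3}] r3c7's peers cover all but 3, so r3c7=3.
Step 41. [r9c1∈{4}] r9c1 is down to just 4. So r9c1=4.
Step 42. [r4c9∈{3}] r4c9 has the single candidate 3 ⇒ r4c9=3.
Step 43. [r8c8∈{6}] only 6 remains possible at r8c8, so r8c8=6.
Step 44. [r5c2∈{4}] r5c2 is down to just 4, so r5c2=4.
Step 45. [r8c1∈{1}] r8c1 is down to just 1 ⇒ r8c1=1.
Step 46. [r5c9∈{9}] r5c9's peers cover all but 9. So r5c9=9.
Step 47. [r6c8∈{2}] r6c8 has the single candidate 2, so r6c8=2.
Step 48. [r5c8∈{8}] r5c8's peers cover all but 8, so r5c8=8.
Step 49. [r9c6∈{3}] r9c6 has the single candidate 3. So r9c6=3.
Step 50. [r7c2∈{5}] r7c2 has the single candidate 5 ⇒ r7c2=5.
Step 51. [r8c4∈{7}] nothing but 7 survives at r8c4. So r8c4=7.

Answer: 7 8 4 9 3 1 6 5 2 / 3 6 2 4 5 8 9 7 1 / 9 1 5 2 7 6 3 4 8 / 6 9 8 5 2 4 7 1 3 / 2 4 1 3 6 7 5 8 9 / 5 3 7 8 1 9 4 2 6 / 8 5 9 6 4 2 1 3 7 / 1 2 3 7 9 5 8 6 4 / 4 7 6 1 8 3 2 9 5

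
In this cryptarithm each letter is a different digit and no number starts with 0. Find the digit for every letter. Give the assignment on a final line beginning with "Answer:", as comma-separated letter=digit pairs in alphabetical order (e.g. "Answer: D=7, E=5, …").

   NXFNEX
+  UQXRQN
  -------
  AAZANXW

Step 1. [col 1: X + N ≡ W (mod 10)] several values work for W in column 1 (X + N ≡ W (mod 10), carry-in 0); try W=9, so W=9.
Step 2. [A] the sum has 7 digits but both addends have 6; that extra leading digit A is the final carry, namely 1, so A=1.
Step 3. [col 1: X + N ≡ W (mod 10)] no forcing yet in column 1 (carry-in 0); X=5 is free and consistent — try it. So X=5.
Step 4. [col 1: X + N ≡ W (mod 10)] column 1 reads X+N+carry(0)=W with X=5, W=9; with digits 1,5,9 already taken and all letters distinct, the only value for N is 4, so N=4.
Step 5. [col 2: E + Q ≡ X (mod 10)] column 2 (E + Q ≡ X (mod 10), carry-in 0) doesn't pin Q yet; pick Q=2 and continue, so Q=2.
Step 6. [col 2: E + Q ≡ X (mod 10)] in column 2 we have E+Q≡X with carry-in 0; given Q=2, X=5 and digits 1,2,4,5,9 already taken and all letters distinct, that pins E to 3 ⇒ E=3.
Step 7. [col 3: N + R ≡ N (mod 10)] in column 3 we have N+R≡N with carry-in 0; given N=4 and digits 1,2,3,4,5,9 already taken and all letters distinct, that pins R to 0, so R=0.
Step 8. [col 4: F + X ≡ A (mod 10)] in column 4 we have F+X≡A with carry-in 0; given X=5, A=1 and digits 0,1,2,3,4,5,9 already taken and all letters distinct, that pins F to 6. So F=6.
Step 9. [col 5: X + Q ≡ Z (mod 10)] from column 5 (X=5, Q=2, carry-in 1, digits 0,1,2,3,4,5,6,9 already taken and all letters distinct): Z must equal 8. So Z=8.
Step 10. [col 6: N + U ≡ A (mod 10)] from column 6 (N=4, A=1, carry-in 0, digits 0,1,2,3,4,5,6,8,9 already taken and all letters distinct): U must equal 7. So U=7.

Answer: A=1, E=3, F=6, N=4, Q=2, R=0, U=7, W=9, X=5, Z=8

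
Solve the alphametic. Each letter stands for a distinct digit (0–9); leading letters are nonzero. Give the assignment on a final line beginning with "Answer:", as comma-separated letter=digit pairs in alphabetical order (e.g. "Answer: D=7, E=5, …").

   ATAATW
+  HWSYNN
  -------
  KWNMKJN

Step 1. [col 1: W + N ≡ N (mod 10)] from column 1 (nothing yet, carry-in 0, all letters distinct, none taken yet): W must equal 0, so W=0.
Step 2. [K] adding two 6-digit numbers gives at most 6+1 digits, and here it does — K is that final carry and must be 1, so K=1.
Step 3. [col 1: W + N ≡ N (mod 10)] N=5 is one option consistent with column 1 (W + N ≡ N (mod 10), carry-in 0) — take it. So N=5.
Step 4. [col 2: T + N ≡ J (mod 10)] column 2 (T + N ≡ J (mod 10), carry-in 0) doesn't pin J yet; pick J=9 and continue. So J=9.
Step 5. [col 2: T + N ≡ J (mod 10)] in column 2 we have T+N≡J with carry-in 0; given N=5, J=9 and digits 0,1,5,9 already taken and all letters distinct, that pins T to 4. So T=4.
Step 6. [col 3: A + Y ≡ K (mod 10)] column 3 (A + Y ≡ K (mod 10), carry-in 0) doesn't pin Y yet; pick Y=3 and continue. So Y=3.
Step 7. [col 3: A + Y ≡ K (mod 10)] in column 3 we have A+Y≡K with carry-in 0; given Y=3, K=1 and digits 0,1,3,4,5,9 already taken and all letters distinct, that pins A to 8. So A=8.
Step 8. [col 4: A + S ≡ M (mod 10)] in column 4 we have A+S≡M with carry-in 1; given A=8 and digits 0,1,3,4,5,8,9 already taken and all letters distinct, that pins S to 7 ⇒ S=7.
Step 9. [col 4: A + S ≡ M (mod 10)] column 4: given A=8, S=7, carry-in 1, and digits 0,1,3,4,5,7,8,9 already taken and all letters distinct, A+S≡M (mod 10) forces M=6 ⇒ M=6.
Step 10. [col 6: A + H ≡ W (mod 10)] from column 6 (A=8, W=0, carry-in 0, digits 0,1,3,4,5,6,7,8,9 already taken and all letters distinct): H must equal 2 ⇒ H=2.

Answer: A=8, H=2, J=9, K=1, M=6, N=5, S=7, T=4, W=0, Y=3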